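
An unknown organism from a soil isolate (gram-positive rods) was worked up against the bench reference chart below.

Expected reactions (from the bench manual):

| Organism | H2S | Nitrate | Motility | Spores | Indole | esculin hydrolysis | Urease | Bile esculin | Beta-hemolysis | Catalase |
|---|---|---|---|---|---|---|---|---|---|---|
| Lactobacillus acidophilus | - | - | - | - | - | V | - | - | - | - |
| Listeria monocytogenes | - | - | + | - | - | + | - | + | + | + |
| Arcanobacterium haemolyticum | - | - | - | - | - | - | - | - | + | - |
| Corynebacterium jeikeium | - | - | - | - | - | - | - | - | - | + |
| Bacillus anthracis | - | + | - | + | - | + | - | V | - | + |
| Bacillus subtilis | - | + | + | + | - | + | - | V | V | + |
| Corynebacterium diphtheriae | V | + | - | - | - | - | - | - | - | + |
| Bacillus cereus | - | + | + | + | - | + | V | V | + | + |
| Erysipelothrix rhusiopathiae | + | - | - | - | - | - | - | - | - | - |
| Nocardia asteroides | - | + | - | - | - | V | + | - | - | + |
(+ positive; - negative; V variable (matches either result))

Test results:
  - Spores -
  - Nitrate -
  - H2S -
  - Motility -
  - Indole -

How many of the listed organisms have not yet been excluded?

Spores -: excludes Bacillus anthracis, Bacillus subtilis, Bacillus cereus — 7 left.
Indole -: all 7 remaining candidates are consistent.
Nitrate -: excludes Corynebacterium diphtheriae, Nocardia asteroides — 5 left.
H2S -: excludes Erysipelothrix rhusiopathiae — 4 left.
Motility -: excludes Listeria monocytogenes — 3 left.
Still consistent: Arcanobacterium haemolyticum, Corynebacterium jeikeium, Lactobacillus acidophilus.

3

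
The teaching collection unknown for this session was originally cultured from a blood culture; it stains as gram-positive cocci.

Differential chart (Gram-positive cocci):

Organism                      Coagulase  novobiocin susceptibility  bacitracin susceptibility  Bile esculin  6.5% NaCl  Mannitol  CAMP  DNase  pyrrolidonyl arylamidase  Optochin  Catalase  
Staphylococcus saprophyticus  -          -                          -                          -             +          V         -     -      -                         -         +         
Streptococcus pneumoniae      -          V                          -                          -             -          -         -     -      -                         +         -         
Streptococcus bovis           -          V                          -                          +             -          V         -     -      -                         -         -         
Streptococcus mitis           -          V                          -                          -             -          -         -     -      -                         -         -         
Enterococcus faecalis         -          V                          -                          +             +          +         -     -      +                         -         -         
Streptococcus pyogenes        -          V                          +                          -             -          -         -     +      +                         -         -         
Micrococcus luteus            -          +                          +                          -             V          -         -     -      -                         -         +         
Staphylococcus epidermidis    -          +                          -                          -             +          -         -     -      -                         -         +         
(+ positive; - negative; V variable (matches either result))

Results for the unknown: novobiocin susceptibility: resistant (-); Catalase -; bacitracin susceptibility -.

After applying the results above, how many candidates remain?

novobiocin susceptibility -: excludes Micrococcus luteus, Staphylococcus epidermidis — 6 left.
Catalase -: excludes Staphylococcus saprophyticus — 5 left.
bacitracin susceptibility -: excludes Streptococcus pyogenes — 4 left.
Still consistent: Enterococcus faecalis, Streptococcus bovis, Streptococcus mitis, Streptococcus pneumoniae.

4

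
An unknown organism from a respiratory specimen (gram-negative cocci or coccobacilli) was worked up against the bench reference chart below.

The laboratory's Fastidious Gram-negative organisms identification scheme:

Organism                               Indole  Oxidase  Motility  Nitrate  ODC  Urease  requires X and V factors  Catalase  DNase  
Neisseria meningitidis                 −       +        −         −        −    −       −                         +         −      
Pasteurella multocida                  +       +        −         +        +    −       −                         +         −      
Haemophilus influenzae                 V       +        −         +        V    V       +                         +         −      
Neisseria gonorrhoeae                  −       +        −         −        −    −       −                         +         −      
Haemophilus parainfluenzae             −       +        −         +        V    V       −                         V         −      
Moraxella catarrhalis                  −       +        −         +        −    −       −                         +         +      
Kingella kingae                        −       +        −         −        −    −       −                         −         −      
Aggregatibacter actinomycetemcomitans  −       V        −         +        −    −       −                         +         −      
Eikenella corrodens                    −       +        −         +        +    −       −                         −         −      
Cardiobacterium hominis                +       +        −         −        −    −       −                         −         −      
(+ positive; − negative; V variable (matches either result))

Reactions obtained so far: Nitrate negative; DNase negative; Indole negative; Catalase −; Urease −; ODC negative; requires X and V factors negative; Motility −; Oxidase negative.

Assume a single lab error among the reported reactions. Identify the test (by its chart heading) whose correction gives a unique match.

Oxidase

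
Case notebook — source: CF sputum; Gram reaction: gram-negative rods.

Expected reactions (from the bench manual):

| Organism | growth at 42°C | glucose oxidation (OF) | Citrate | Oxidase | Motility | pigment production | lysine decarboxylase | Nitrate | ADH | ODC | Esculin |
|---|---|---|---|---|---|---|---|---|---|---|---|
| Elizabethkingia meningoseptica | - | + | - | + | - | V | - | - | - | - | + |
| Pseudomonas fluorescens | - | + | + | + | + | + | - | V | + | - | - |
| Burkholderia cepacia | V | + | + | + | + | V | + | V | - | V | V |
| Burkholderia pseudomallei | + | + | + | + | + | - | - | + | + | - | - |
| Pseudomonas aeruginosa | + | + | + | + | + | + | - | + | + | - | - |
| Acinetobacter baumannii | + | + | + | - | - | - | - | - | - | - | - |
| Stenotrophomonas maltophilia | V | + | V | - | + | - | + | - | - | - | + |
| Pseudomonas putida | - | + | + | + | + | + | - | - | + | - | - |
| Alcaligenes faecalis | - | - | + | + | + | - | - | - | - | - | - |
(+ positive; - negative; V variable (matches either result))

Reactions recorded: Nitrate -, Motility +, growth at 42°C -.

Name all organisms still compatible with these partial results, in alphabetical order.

Alcaligenes faecalis, Burkholderia cepacia, Pseudomonas fluorescens, Pseudomonas putida, Stenotrophomonas maltophilia

growth at 42°C -: excludes Burkholderia pseudomallei, Pseudomonas aeruginosa, Acinetobacter baumannii — 6 left.
Nitrate -: all 6 remaining candidates are consistent.
Motility +: excludes Elizabethkingia meningoseptica — 5 left.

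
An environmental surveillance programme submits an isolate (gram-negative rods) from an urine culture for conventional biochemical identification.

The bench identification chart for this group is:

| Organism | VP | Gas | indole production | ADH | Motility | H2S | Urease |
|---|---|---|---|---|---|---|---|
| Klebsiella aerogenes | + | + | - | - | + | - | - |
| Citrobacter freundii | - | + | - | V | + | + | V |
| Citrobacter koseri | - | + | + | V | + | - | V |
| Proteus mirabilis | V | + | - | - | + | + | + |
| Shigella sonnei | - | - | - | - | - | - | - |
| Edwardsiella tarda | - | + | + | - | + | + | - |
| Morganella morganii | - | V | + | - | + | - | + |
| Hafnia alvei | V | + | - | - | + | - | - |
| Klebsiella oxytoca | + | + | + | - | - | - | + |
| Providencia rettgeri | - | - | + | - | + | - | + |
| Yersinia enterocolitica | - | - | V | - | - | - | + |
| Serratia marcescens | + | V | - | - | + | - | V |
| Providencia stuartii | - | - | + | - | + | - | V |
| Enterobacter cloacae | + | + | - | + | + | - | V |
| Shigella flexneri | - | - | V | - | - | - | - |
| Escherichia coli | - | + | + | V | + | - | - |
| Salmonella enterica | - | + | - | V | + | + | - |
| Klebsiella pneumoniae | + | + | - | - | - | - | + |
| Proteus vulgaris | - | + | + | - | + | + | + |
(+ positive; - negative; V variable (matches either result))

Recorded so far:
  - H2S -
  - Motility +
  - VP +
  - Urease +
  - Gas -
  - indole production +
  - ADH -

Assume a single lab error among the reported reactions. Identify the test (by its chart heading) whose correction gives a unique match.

As reported, no row in the chart matches all 7 reactions.
Reversing Urease → still no organism matches.
Reversing indole production (to -) → unique match: Serratia marcescens.
Reversing Gas → still no organism matches.
Reversing Motility → still no organism matches.
Reversing H2S → still no organism matches.
Reversing VP → 3 organisms match (not unique).
Reversing ADH → still no organism matches.

indole production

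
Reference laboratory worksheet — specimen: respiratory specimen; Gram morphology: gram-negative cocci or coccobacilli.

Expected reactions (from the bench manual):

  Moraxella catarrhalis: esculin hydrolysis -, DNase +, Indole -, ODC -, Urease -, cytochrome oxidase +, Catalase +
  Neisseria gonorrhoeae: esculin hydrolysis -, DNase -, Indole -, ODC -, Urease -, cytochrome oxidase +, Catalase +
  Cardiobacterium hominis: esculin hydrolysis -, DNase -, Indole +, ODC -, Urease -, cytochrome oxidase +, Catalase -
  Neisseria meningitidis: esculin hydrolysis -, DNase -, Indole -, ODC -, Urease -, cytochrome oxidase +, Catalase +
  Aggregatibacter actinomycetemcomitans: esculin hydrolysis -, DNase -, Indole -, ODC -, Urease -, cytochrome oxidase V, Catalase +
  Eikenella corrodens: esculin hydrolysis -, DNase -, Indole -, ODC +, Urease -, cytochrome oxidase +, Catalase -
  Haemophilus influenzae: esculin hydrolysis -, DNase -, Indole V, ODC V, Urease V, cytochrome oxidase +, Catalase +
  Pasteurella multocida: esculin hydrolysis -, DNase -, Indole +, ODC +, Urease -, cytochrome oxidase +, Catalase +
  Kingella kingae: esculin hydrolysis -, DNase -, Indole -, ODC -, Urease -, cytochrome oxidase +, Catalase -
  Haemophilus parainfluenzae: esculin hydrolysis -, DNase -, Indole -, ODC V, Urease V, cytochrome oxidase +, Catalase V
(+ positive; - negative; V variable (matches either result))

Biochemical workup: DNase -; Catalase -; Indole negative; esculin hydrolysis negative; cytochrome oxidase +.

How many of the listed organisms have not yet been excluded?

esculin hydrolysis -: all 10 remaining candidates are consistent.
DNase -: excludes Moraxella catarrhalis — 9 left.
cytochrome oxidase +: all 9 remaining candidates are consistent.
Indole -: excludes Cardiobacterium hominis, Pasteurella multocida — 7 left.
Catalase -: excludes Neisseria gonorrhoeae, Neisseria meningitidis, Aggregatibacter actinomycetemcomitans, Haemophilus influenzae — 3 left.
Still consistent: Eikenella corrodens, Haemophilus parainfluenzae, Kingella kingae.

3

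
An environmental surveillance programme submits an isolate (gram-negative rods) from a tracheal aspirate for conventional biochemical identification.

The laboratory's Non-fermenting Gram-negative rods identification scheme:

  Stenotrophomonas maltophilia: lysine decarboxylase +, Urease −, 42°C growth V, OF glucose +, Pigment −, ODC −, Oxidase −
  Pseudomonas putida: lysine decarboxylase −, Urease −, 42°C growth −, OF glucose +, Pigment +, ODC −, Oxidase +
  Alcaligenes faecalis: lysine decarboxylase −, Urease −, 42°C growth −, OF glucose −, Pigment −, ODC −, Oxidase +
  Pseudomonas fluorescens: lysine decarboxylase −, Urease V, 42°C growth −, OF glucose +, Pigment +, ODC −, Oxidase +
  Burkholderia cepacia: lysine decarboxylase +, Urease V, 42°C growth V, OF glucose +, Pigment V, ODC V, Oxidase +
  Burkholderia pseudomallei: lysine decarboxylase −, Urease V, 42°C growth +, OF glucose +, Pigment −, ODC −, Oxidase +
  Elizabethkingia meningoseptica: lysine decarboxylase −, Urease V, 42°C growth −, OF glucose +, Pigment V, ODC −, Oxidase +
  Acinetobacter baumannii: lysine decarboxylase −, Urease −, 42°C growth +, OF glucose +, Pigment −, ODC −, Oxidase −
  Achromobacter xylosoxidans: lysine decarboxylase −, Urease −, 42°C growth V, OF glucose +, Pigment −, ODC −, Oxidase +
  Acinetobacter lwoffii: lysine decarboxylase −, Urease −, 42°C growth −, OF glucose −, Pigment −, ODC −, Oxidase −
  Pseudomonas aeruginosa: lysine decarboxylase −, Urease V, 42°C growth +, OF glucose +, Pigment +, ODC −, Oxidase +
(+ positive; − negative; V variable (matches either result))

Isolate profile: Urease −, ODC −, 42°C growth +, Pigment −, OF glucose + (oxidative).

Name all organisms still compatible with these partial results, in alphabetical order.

Achromobacter xylosoxidans, Acinetobacter baumannii, Burkholderia cepacia, Burkholderia pseudomallei, Stenotrophomonas maltophilia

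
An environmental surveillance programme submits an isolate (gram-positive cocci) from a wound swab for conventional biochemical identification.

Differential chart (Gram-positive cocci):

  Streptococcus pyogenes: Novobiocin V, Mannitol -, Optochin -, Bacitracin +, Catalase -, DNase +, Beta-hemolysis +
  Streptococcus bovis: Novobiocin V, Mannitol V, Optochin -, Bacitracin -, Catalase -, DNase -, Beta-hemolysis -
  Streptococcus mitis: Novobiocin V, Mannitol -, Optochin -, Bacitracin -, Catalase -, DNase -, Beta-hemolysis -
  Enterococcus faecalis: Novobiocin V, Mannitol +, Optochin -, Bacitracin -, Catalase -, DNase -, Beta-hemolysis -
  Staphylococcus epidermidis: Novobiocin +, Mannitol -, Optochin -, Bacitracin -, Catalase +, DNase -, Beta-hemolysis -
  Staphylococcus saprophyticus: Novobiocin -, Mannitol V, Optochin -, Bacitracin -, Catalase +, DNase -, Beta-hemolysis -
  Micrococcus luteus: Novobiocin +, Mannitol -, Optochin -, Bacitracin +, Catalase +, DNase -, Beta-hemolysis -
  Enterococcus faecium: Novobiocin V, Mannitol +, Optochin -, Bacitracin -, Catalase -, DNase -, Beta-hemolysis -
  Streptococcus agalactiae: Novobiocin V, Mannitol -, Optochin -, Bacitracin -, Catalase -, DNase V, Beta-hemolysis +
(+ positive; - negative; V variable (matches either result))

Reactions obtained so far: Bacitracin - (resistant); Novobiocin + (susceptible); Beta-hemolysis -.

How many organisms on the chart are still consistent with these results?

5

Bacitracin -: excludes Streptococcus pyogenes, Micrococcus luteus — 7 left.
Novobiocin +: excludes Staphylococcus saprophyticus — 6 left.
Beta-hemolysis -: excludes Streptococcus agalactiae — 5 left.
Still consistent: Enterococcus faecalis, Enterococcus faecium, Staphylococcus epidermidis, Streptococcus bovis, Streptococcus mitis.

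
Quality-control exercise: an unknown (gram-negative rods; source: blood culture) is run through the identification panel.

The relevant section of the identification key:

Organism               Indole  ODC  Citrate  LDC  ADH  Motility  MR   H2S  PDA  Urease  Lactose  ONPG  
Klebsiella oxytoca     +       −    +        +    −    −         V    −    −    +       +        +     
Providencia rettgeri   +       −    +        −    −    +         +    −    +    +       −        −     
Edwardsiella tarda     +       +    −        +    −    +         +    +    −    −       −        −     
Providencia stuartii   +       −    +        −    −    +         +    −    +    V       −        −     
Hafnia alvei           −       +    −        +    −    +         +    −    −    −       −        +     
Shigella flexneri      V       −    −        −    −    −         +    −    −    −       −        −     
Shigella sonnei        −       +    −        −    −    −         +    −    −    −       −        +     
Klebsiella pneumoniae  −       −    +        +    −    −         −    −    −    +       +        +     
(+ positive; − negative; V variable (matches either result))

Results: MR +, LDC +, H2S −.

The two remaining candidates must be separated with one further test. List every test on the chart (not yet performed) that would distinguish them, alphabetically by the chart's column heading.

MR +: excludes Klebsiella pneumoniae — 7 left.
LDC +: excludes Providencia rettgeri, Providencia stuartii, Shigella flexneri, Shigella sonnei — 3 left.
H2S −: excludes Edwardsiella tarda — 2 left.
Two candidates remain: Hafnia alvei and Klebsiella oxytoca.
  Indole: Hafnia alvei −, Klebsiella oxytoca + — discriminates.
  ODC: Hafnia alvei +, Klebsiella oxytoca − — discriminates.
  Citrate: Hafnia alvei −, Klebsiella oxytoca + — discriminates.
  ADH: − vs − — same for both, does not separate.
  Motility: Hafnia alvei +, Klebsiella oxytoca − — discriminates.
  PDA: − vs − — same for both, does not separate.
  Urease: Hafnia alvei −, Klebsiella oxytoca + — discriminates.
  Lactose: Hafnia alvei −, Klebsiella oxytoca + — discriminates.
  ONPG: + vs + — same for both, does not separate.

Citrate, Indole, Lactose, Motility, ODC, Urease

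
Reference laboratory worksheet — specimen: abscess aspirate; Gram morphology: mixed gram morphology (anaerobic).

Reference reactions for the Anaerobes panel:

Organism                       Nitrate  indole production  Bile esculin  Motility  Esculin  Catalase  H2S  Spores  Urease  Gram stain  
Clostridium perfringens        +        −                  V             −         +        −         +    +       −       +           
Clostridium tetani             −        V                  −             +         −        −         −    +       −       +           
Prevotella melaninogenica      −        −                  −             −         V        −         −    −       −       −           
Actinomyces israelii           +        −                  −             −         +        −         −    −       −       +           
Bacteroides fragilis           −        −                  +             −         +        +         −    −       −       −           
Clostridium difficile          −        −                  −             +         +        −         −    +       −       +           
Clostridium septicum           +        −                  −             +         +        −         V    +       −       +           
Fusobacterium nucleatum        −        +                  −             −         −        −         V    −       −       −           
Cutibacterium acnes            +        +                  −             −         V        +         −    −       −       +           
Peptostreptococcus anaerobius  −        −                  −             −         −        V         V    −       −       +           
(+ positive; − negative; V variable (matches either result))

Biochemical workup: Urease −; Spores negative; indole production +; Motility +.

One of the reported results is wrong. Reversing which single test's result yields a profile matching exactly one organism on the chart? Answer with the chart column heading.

As reported, no row in the chart matches all 4 reactions.
Reversing Urease → still no organism matches.
Reversing Spores (to +) → unique match: Clostridium tetani.
Reversing Motility → 2 organisms match (not unique).
Reversing indole production → still no organism matches.

Spores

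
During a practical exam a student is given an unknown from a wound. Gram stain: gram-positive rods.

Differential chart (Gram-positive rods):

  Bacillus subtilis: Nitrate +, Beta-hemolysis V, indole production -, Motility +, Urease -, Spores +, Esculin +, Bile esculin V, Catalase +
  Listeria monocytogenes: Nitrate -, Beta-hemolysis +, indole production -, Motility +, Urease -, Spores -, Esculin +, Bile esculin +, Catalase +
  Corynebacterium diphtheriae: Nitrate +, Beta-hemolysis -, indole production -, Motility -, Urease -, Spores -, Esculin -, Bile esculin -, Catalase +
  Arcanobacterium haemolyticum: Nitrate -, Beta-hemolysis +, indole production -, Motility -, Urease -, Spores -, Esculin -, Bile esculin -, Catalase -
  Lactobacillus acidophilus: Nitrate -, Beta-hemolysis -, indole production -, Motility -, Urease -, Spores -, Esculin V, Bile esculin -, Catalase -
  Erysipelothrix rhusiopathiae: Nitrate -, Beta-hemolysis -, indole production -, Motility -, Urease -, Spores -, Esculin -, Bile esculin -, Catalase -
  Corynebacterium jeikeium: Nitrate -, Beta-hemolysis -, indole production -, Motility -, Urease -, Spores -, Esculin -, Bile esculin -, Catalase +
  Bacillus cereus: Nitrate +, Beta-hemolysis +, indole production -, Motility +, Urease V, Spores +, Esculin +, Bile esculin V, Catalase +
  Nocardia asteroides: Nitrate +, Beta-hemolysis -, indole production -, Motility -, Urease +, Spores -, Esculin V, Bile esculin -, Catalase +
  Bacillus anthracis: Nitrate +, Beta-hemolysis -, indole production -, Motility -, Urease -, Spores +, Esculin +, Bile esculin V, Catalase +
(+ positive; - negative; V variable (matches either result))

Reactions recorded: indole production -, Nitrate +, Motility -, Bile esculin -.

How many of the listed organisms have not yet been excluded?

Bile esculin -: excludes Listeria monocytogenes — 9 left.
Nitrate +: excludes Arcanobacterium haemolyticum, Lactobacillus acidophilus, Erysipelothrix rhusiopathiae, Corynebacterium jeikeium — 5 left.
indole production -: all 5 remaining candidates are consistent.
Motility -: excludes Bacillus subtilis, Bacillus cereus — 3 left.
Still consistent: Bacillus anthracis, Corynebacterium diphtheriae, Nocardia asteroides.

3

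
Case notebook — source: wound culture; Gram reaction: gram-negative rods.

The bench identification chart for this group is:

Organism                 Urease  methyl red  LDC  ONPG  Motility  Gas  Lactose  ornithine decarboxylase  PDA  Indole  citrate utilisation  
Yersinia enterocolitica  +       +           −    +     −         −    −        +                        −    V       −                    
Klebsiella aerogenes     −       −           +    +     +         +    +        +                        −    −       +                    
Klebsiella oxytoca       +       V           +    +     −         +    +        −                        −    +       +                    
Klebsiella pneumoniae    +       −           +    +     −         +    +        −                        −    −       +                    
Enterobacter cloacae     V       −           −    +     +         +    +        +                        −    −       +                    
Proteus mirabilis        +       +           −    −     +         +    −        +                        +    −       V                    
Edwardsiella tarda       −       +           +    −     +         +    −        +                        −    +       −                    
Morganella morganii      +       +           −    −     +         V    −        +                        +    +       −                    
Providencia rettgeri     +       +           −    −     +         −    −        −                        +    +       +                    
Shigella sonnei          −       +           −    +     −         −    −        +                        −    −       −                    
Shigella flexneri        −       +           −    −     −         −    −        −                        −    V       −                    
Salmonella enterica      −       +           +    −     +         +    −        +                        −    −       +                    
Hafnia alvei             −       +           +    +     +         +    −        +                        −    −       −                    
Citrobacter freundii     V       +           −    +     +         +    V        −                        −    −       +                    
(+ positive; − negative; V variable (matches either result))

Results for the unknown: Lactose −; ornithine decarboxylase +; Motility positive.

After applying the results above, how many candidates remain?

Lactose −: excludes Klebsiella aerogenes, Klebsiella oxytoca, Klebsiella pneumoniae, Enterobacter cloacae — 10 left.
Motility +: excludes Yersinia enterocolitica, Shigella sonnei, Shigella flexneri — 7 left.
ornithine decarboxylase +: excludes Providencia rettgeri, Citrobacter freundii — 5 left.
Still consistent: Edwardsiella tarda, Hafnia alvei, Morganella morganii, Proteus mirabilis, Salmonella enterica.

5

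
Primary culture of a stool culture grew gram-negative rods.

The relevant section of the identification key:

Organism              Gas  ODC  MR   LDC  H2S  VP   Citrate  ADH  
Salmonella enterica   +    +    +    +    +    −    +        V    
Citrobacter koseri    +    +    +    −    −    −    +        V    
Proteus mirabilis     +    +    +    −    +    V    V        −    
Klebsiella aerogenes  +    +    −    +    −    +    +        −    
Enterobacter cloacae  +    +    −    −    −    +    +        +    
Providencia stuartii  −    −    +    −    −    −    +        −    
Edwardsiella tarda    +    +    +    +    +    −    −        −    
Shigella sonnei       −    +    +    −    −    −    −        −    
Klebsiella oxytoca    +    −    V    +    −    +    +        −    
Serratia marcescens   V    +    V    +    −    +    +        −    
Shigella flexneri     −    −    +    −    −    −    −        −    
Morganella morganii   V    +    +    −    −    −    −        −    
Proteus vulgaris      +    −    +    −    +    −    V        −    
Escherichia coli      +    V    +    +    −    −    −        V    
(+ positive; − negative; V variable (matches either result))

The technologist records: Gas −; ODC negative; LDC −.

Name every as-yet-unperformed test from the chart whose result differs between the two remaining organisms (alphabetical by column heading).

ODC −: excludes 9 organisms — 5 left.
Gas −: excludes Klebsiella oxytoca, Proteus vulgaris, Escherichia coli — 2 left.
LDC −: all 2 remaining candidates are consistent.
Two candidates remain: Providencia stuartii and Shigella flexneri.
  MR: + vs + — same for both, does not separate.
  H2S: − vs − — same for both, does not separate.
  VP: − vs − — same for both, does not separate.
  Citrate: Providencia stuartii +, Shigella flexneri − — discriminates.
  ADH: − vs − — same for both, does not separate.

Citrate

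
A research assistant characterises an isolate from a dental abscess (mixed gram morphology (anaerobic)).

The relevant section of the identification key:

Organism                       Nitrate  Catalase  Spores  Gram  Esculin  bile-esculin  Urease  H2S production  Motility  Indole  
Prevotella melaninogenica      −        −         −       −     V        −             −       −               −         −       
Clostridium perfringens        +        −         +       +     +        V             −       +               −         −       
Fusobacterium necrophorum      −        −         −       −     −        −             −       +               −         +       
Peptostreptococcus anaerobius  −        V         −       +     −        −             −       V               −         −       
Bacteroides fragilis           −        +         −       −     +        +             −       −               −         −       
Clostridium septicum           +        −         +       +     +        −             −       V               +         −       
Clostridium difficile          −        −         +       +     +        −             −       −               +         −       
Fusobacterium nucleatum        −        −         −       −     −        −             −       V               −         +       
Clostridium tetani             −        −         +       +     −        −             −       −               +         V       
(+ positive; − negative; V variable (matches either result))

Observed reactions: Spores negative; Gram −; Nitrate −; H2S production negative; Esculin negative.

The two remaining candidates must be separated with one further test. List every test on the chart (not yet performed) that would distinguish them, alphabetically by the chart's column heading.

Indole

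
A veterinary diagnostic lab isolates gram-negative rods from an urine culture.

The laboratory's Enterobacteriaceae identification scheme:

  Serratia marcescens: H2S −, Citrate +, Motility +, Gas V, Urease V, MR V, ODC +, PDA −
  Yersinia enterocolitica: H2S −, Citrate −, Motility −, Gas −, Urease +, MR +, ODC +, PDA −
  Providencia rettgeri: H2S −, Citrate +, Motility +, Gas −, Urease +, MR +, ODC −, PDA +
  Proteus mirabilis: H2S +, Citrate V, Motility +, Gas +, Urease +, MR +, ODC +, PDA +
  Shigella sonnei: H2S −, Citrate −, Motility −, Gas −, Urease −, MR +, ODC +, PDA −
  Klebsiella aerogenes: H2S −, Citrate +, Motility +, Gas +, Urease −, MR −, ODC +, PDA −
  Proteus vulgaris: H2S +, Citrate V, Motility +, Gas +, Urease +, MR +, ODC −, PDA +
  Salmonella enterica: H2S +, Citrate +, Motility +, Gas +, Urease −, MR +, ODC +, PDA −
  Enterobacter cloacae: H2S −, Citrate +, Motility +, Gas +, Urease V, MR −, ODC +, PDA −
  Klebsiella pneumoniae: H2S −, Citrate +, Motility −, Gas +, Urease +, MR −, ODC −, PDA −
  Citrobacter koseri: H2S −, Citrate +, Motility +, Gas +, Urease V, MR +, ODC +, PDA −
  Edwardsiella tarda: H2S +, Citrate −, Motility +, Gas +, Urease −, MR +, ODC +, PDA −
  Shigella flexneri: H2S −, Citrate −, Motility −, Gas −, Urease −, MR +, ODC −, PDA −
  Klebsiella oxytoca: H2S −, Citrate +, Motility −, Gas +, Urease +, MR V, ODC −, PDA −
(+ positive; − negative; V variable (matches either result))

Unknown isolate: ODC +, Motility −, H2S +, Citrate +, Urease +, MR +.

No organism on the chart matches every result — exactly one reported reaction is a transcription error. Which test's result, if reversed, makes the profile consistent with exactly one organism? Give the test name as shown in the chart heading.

As reported, no row in the chart matches all 6 reactions.
Reversing Motility (to +) → unique match: Proteus mirabilis.
Reversing Urease → still no organism matches.
Reversing ODC → still no organism matches.
Reversing MR → still no organism matches.
Reversing H2S → still no organism matches.
Reversing Citrate → still no organism matches.

Motility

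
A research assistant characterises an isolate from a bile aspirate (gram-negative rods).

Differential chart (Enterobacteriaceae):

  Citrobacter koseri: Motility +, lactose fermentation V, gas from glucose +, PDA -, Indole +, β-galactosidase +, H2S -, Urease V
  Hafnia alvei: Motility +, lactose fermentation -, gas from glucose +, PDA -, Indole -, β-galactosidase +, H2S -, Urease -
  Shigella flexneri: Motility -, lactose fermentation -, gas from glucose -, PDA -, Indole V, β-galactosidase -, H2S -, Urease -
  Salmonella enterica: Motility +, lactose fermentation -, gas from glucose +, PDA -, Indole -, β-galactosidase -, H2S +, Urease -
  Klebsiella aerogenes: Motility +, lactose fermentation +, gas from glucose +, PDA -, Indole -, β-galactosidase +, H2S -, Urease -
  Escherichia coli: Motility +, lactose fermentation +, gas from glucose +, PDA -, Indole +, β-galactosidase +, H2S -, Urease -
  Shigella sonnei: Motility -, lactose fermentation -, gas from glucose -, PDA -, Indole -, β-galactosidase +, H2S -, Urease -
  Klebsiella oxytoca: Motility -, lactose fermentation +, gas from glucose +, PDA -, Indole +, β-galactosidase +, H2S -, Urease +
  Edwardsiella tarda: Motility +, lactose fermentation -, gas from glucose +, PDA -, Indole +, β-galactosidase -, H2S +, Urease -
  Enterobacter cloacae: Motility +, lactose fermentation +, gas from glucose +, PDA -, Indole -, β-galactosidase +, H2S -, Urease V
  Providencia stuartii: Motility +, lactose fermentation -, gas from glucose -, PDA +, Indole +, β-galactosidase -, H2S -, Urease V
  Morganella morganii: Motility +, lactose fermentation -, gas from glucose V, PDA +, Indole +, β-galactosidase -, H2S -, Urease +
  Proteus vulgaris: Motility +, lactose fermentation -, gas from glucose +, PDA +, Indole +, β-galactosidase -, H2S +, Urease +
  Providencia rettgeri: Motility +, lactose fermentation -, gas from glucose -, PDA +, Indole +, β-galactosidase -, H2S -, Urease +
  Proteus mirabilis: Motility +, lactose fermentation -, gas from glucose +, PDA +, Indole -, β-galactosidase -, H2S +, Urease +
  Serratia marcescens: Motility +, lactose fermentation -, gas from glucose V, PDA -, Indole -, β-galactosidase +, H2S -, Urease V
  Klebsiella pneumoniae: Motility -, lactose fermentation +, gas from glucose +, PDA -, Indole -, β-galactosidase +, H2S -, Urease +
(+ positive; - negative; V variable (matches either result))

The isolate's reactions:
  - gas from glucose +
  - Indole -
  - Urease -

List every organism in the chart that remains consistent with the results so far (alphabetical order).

Enterobacter cloacae, Hafnia alvei, Klebsiella aerogenes, Salmonella enterica, Serratia marcescens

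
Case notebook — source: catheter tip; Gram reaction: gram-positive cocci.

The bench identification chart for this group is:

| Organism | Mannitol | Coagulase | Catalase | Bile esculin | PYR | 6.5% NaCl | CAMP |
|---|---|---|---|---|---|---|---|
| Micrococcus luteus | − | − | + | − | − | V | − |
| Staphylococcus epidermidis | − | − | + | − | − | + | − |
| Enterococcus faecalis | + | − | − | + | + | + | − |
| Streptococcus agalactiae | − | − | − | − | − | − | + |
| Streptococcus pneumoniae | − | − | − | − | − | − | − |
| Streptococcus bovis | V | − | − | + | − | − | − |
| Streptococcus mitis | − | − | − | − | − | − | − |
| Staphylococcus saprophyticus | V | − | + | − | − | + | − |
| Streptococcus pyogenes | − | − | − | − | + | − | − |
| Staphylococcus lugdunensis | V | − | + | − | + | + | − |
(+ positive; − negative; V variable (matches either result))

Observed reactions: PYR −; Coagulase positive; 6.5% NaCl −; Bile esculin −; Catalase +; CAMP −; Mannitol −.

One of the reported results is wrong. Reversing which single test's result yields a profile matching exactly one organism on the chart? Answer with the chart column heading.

Coagulase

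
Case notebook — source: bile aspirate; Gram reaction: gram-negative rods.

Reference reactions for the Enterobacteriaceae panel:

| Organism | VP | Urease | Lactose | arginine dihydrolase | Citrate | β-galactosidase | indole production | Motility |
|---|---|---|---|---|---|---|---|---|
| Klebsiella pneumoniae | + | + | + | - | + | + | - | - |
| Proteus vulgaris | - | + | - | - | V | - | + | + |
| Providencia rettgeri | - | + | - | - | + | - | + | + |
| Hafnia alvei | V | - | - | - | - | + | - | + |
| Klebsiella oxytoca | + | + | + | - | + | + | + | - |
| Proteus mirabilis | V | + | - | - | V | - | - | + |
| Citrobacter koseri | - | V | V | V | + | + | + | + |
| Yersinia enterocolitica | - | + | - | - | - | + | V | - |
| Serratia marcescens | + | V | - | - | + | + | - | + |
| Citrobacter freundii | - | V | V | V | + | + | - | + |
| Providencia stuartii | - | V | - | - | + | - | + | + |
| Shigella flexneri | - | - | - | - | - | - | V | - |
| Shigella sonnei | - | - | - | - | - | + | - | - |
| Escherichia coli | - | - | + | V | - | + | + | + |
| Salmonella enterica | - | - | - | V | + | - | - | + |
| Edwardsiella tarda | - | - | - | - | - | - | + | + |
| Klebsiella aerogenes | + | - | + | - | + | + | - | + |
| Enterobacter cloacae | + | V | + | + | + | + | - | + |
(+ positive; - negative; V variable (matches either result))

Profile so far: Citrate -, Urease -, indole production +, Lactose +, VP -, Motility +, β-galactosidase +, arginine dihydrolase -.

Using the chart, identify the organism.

Escherichia coli

arginine dihydrolase -: excludes Enterobacter cloacae — 17 left.
Urease -: excludes 6 organisms — 11 left.
β-galactosidase +: excludes Providencia stuartii, Shigella flexneri, Salmonella enterica, Edwardsiella tarda — 7 left.
Lactose +: excludes Hafnia alvei, Serratia marcescens, Shigella sonnei — 4 left.
indole production +: excludes Citrobacter freundii, Klebsiella aerogenes — 2 left.
Motility +: all 2 remaining candidates are consistent.
Citrate -: excludes Citrobacter koseri — 1 left.
VP -: the one remaining candidate is consistent.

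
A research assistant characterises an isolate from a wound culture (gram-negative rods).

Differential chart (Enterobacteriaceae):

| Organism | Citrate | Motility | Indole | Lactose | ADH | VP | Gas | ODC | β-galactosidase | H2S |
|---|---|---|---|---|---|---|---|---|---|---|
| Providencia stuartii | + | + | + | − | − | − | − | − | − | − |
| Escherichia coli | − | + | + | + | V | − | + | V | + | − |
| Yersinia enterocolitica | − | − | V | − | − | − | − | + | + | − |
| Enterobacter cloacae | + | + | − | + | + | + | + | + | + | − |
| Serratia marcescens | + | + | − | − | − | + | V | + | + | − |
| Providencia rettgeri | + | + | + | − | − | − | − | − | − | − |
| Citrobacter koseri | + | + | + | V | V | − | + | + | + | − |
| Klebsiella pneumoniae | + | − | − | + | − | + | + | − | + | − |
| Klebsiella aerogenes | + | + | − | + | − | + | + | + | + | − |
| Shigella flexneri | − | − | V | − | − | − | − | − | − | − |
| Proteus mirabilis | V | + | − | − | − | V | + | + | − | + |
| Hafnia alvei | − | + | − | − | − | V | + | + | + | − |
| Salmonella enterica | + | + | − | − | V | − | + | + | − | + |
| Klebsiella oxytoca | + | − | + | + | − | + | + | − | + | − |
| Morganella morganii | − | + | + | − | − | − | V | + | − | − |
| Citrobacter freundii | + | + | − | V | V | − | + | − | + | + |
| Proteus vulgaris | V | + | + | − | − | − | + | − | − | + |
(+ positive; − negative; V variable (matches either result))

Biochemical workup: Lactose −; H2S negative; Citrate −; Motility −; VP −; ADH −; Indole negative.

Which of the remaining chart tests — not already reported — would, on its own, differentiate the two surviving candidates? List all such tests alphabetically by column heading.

ADH −: excludes Enterobacter cloacae — 16 left.
Citrate −: excludes 9 organisms — 7 left.
H2S −: excludes Proteus mirabilis, Proteus vulgaris — 5 left.
VP −: all 5 remaining candidates are consistent.
Lactose −: excludes Escherichia coli — 4 left.
Indole −: excludes Morganella morganii — 3 left.
Motility −: excludes Hafnia alvei — 2 left.
Two candidates remain: Shigella flexneri and Yersinia enterocolitica.
  Gas: − vs − — same for both, does not separate.
  ODC: Shigella flexneri −, Yersinia enterocolitica + — discriminates.
  β-galactosidase: Shigella flexneri −, Yersinia enterocolitica + — discriminates.

ODC, β-galactosidase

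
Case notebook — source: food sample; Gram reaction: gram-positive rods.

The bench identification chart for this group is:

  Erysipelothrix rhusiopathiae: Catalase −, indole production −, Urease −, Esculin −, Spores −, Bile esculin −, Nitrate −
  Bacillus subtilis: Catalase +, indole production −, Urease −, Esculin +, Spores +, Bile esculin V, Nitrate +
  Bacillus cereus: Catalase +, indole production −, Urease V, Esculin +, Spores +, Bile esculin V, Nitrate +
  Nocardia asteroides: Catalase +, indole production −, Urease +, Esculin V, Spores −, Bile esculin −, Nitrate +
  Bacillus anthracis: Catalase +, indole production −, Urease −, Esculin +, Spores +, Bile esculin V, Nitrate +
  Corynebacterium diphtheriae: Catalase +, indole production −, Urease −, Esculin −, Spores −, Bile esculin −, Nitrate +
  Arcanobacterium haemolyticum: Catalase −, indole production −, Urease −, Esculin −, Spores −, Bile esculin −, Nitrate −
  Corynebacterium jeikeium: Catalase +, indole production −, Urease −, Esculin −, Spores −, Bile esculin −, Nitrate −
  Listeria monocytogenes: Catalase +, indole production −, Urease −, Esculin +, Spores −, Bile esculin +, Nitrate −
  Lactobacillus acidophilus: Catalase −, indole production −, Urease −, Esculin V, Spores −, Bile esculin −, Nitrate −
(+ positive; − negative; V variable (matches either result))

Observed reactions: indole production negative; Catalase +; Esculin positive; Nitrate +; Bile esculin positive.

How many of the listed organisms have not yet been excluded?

indole production −: all 10 remaining candidates are consistent.
Nitrate +: excludes 5 organisms — 5 left.
Catalase +: all 5 remaining candidates are consistent.
Esculin +: excludes Corynebacterium diphtheriae — 4 left.
Bile esculin +: excludes Nocardia asteroides — 3 left.
Still consistent: Bacillus anthracis, Bacillus cereus, Bacillus subtilis.

3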